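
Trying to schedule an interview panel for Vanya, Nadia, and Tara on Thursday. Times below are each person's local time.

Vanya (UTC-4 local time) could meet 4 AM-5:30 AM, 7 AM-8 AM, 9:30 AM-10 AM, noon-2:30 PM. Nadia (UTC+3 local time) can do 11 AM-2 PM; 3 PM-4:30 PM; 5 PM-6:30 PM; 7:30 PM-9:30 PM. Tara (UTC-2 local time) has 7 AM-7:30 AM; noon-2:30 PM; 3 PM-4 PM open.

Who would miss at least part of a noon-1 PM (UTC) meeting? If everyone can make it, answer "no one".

Tara, Vanya

Vanya in UTC: 08:00-09:30, 11:00-12:00, 13:30-14:00, 16:00-18:30 (add 4h to convert from UTC-4).
Nadia in UTC: 08:00-11:00, 12:00-13:30, 14:00-15:30, 16:30-18:30 (subtract 3h to convert from UTC+3).
Tara in UTC: 09:00-09:30, 14:00-16:30, 17:00-18:00 (add 2h to convert from UTC-2).
Vanya: not fully free for 12:00-13:00. Nadia: free for 12:00-13:00. Tara: not fully free for 12:00-13:00.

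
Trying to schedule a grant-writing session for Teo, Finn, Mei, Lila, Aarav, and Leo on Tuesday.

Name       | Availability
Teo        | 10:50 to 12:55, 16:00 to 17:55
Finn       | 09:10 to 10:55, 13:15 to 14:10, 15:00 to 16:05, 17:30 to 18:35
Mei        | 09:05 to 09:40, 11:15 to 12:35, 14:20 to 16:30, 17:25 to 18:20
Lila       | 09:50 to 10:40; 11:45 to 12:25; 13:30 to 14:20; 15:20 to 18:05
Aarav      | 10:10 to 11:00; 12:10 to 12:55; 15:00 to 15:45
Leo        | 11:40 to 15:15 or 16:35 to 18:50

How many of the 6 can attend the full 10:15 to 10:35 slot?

3

Finn, Lila, and Aarav can make the full 10:15-10:35 slot — that's 3.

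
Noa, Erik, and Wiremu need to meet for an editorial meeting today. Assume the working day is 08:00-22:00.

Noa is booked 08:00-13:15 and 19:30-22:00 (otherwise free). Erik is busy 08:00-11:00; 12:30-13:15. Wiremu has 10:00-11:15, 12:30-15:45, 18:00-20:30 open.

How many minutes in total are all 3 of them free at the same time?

Noa free: 13:15-19:30 (invert busy blocks within the working day).
Erik free: 11:00-12:30, 13:15-22:00 (invert busy blocks within the working day).
Wiremu free: 10:00-11:15, 12:30-15:45, 18:00-20:30.
Noa ∩ Erik: 13:15-19:30.
Noa ∩ Erik ∩ Wiremu: 13:15-15:45, 18:00-19:30.
So the common availability across everyone is 13:15-15:45, 18:00-19:30.
Summing the common windows: 150 + 90 = 240 minutes.

240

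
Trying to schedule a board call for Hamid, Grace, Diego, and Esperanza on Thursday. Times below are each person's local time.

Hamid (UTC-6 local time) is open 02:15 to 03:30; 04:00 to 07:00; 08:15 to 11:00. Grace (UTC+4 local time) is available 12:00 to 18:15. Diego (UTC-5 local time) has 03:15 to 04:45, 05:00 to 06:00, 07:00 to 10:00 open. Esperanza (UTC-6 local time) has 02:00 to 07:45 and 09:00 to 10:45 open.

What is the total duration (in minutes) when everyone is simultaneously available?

195

Hamid in UTC: 08:15-09:30, 10:00-13:00, 14:15-17:00 (add 6h to convert from UTC-6).
Grace in UTC: 08:00-14:15 (subtract 4h to convert from UTC+4).
Diego in UTC: 08:15-09:45, 10:00-11:00, 12:00-15:00 (add 5h to convert from UTC-5).
Esperanza in UTC: 08:00-13:45, 15:00-16:45 (add 6h to convert from UTC-6).
Hamid ∩ Grace: 08:15-09:30, 10:00-13:00.
Hamid ∩ Grace ∩ Diego: 08:15-09:30, 10:00-11:00, 12:00-13:00.
Hamid ∩ Grace ∩ Diego ∩ Esperanza: 08:15-09:30, 10:00-11:00, 12:00-13:00.
Those are the intersection windows.
Summing the common windows: 75 + 60 + 60 = 195 minutes.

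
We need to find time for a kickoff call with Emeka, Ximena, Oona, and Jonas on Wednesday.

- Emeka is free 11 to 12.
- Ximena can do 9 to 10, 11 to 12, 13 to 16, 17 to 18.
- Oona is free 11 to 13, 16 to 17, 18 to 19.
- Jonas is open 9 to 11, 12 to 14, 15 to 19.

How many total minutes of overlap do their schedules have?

0

Emeka ∩ Ximena: 11:00-12:00.
Emeka ∩ Ximena ∩ Oona: 11:00-12:00.
Emeka ∩ Ximena ∩ Oona ∩ Jonas: ∅.
There is no time when everyone is free.
There is no common window, so the total is 0 minutes.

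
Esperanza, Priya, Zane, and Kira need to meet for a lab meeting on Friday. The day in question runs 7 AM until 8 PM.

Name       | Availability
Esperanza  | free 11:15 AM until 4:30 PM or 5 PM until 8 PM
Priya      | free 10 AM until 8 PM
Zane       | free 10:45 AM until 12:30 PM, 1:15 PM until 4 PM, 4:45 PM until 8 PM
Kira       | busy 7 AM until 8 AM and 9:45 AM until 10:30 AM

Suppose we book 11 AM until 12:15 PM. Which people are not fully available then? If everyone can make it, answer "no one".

Esperanza

Esperanza free: 11:15-16:30, 17:00-20:00.
Priya free: 10:00-20:00.
Zane free: 10:45-12:30, 13:15-16:00, 16:45-20:00.
Kira free: 08:00-09:45, 10:30-20:00 (invert busy blocks within the working day).
Esperanza: not fully free for 11:00-12:15. Priya: free for 11:00-12:15. Zane: free for 11:00-12:15. Kira: free for 11:00-12:15.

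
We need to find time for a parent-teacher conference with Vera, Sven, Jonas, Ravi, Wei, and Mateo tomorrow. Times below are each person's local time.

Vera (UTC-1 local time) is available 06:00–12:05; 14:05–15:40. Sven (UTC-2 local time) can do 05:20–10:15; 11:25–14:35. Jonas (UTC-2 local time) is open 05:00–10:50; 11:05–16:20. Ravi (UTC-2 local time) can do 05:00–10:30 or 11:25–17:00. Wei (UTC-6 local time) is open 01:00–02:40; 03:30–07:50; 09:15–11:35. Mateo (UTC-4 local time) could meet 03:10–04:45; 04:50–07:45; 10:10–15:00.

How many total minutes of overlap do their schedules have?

Vera in UTC: 07:00-13:05, 15:05-16:40 (add 1h to convert from UTC-1).
Sven in UTC: 07:20-12:15, 13:25-16:35 (add 2h to convert from UTC-2).
Jonas in UTC: 07:00-12:50, 13:05-18:20 (add 2h to convert from UTC-2).
Ravi in UTC: 07:00-12:30, 13:25-19:00 (add 2h to convert from UTC-2).
Wei in UTC: 07:00-08:40, 09:30-13:50, 15:15-17:35 (add 6h to convert from UTC-6).
Mateo in UTC: 07:10-08:45, 08:50-11:45, 14:10-19:00 (add 4h to convert from UTC-4).
Vera ∩ Sven: 07:20-12:15, 15:05-16:35.
Vera ∩ Sven ∩ Jonas: 07:20-12:15, 15:05-16:35.
Vera ∩ Sven ∩ Jonas ∩ Ravi: 07:20-12:15, 15:05-16:35.
Vera ∩ Sven ∩ Jonas ∩ Ravi ∩ Wei: 07:20-08:40, 09:30-12:15, 15:15-16:35.
Vera ∩ Sven ∩ Jonas ∩ Ravi ∩ Wei ∩ Mateo: 07:20-08:40, 09:30-11:45, 15:15-16:35.
Those are the intersection windows.
Summing the common windows: 80 + 135 + 80 = 295 minutes.

295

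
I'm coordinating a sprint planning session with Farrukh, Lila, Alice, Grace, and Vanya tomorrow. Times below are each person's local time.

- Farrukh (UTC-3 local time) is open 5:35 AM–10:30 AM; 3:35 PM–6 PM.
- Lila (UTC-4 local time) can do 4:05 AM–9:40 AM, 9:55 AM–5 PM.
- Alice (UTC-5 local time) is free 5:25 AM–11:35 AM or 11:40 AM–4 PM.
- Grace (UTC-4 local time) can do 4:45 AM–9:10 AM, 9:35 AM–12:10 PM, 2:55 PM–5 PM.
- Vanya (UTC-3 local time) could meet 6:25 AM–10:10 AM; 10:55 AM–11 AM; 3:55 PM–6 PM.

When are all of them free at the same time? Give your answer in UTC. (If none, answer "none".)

10:25-13:10, 18:55-21:00

Farrukh in UTC: 08:35-13:30, 18:35-21:00 (add 3h to convert from UTC-3).
Lila in UTC: 08:05-13:40, 13:55-21:00 (add 4h to convert from UTC-4).
Alice in UTC: 10:25-16:35, 16:40-21:00 (add 5h to convert from UTC-5).
Grace in UTC: 08:45-13:10, 13:35-16:10, 18:55-21:00 (add 4h to convert from UTC-4).
Vanya in UTC: 09:25-13:10, 13:55-14:00, 18:55-21:00 (add 3h to convert from UTC-3).
Farrukh ∩ Lila: 08:35-13:30, 18:35-21:00.
Farrukh ∩ Lila ∩ Alice: 10:25-13:30, 18:35-21:00.
Farrukh ∩ Lila ∩ Alice ∩ Grace: 10:25-13:10, 18:55-21:00.
Farrukh ∩ Lila ∩ Alice ∩ Grace ∩ Vanya: 10:25-13:10, 18:55-21:00.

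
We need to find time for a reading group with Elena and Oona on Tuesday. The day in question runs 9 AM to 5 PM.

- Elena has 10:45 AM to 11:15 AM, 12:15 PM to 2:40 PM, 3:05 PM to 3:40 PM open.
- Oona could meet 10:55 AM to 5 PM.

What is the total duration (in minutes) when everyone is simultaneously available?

Elena ∩ Oona: 10:55-11:15, 12:15-14:40, 15:05-15:40.
So the common availability across everyone is 10:55-11:15, 12:15-14:40, 15:05-15:40.
Summing the common windows: 20 + 145 + 35 = 200 minutes.

200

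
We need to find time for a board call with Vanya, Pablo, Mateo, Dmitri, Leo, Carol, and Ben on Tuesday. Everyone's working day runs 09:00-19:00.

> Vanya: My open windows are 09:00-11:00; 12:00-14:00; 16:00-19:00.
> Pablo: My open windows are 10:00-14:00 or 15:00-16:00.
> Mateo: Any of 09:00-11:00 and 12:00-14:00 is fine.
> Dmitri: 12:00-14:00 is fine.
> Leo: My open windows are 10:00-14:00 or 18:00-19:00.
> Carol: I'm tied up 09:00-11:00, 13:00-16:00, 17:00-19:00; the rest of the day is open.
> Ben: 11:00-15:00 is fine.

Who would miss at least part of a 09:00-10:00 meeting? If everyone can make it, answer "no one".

Ben, Carol, Dmitri, Leo, Pablo

Vanya free: 09:00-11:00, 12:00-14:00, 16:00-19:00.
Pablo free: 10:00-14:00, 15:00-16:00.
Mateo free: 09:00-11:00, 12:00-14:00.
Dmitri free: 12:00-14:00.
Leo free: 10:00-14:00, 18:00-19:00.
Carol free: 11:00-13:00, 16:00-17:00 (invert busy blocks within the working day).
Ben free: 11:00-15:00.
Vanya: free for 09:00-10:00. Pablo: not fully free for 09:00-10:00. Mateo: free for 09:00-10:00. Dmitri: not fully free for 09:00-10:00. Leo: not fully free for 09:00-10:00. Carol: not fully free for 09:00-10:00. Ben: not fully free for 09:00-10:00.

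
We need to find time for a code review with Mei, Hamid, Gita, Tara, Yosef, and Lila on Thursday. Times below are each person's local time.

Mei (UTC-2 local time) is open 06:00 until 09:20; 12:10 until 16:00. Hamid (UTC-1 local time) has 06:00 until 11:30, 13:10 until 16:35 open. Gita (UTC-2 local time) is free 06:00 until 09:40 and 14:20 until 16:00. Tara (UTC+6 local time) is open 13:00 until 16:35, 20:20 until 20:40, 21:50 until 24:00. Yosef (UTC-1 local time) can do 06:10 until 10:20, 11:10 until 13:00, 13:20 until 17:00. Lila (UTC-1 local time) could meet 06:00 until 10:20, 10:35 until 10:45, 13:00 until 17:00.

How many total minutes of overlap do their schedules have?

230

Mei in UTC: 08:00-11:20, 14:10-18:00 (add 2h to convert from UTC-2).
Hamid in UTC: 07:00-12:30, 14:10-17:35 (add 1h to convert from UTC-1).
Gita in UTC: 08:00-11:40, 16:20-18:00 (add 2h to convert from UTC-2).
Tara in UTC: 07:00-10:35, 14:20-14:40, 15:50-18:00 (subtract 6h to convert from UTC+6).
Yosef in UTC: 07:10-11:20, 12:10-14:00, 14:20-18:00 (add 1h to convert from UTC-1).
Lila in UTC: 07:00-11:20, 11:35-11:45, 14:00-18:00 (add 1h to convert from UTC-1).
Mei ∩ Hamid: 08:00-11:20, 14:10-17:35.
Mei ∩ Hamid ∩ Gita: 08:00-11:20, 16:20-17:35.
Mei ∩ Hamid ∩ Gita ∩ Tara: 08:00-10:35, 16:20-17:35.
Mei ∩ Hamid ∩ Gita ∩ Tara ∩ Yosef: 08:00-10:35, 16:20-17:35.
Mei ∩ Hamid ∩ Gita ∩ Tara ∩ Yosef ∩ Lila: 08:00-10:35, 16:20-17:35.
So the common availability across everyone is 08:00-10:35, 16:20-17:35.
Summing the common windows: 155 + 75 = 230 minutes.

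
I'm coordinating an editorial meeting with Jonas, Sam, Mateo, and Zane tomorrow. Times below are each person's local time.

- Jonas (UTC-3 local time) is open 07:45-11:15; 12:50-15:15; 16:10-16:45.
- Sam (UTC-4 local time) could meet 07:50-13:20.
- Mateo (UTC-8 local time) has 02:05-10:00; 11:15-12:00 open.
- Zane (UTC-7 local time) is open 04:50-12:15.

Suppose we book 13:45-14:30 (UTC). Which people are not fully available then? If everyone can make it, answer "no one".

Jonas

Jonas in UTC: 10:45-14:15, 15:50-18:15, 19:10-19:45 (add 3h to convert from UTC-3).
Sam in UTC: 11:50-17:20 (add 4h to convert from UTC-4).
Mateo in UTC: 10:05-18:00, 19:15-20:00 (add 8h to convert from UTC-8).
Zane in UTC: 11:50-19:15 (add 7h to convert from UTC-7).
Jonas: not fully free for 13:45-14:30. Sam: free for 13:45-14:30. Mateo: free for 13:45-14:30. Zane: free for 13:45-14:30.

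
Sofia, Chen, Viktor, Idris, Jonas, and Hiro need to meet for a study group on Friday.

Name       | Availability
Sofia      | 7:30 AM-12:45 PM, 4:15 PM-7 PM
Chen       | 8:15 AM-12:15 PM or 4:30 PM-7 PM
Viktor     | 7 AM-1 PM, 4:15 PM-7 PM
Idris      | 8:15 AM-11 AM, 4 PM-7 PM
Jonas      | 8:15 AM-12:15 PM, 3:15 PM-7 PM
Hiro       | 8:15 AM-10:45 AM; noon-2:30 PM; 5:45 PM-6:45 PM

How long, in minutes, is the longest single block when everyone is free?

150

Sofia ∩ Chen: 08:15-12:15, 16:30-19:00.
Sofia ∩ Chen ∩ Viktor: 08:15-12:15, 16:30-19:00.
Sofia ∩ Chen ∩ Viktor ∩ Idris: 08:15-11:00, 16:30-19:00.
Sofia ∩ Chen ∩ Viktor ∩ Idris ∩ Jonas: 08:15-11:00, 16:30-19:00.
Sofia ∩ Chen ∩ Viktor ∩ Idris ∩ Jonas ∩ Hiro: 08:15-10:45, 17:45-18:45.
The longest is 08:15-10:45 at 150 minutes.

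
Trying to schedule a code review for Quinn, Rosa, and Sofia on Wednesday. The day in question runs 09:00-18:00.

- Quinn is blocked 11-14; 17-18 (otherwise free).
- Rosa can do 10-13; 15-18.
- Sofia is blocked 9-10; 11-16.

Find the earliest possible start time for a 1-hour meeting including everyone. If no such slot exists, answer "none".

Quinn free: 09:00-11:00, 14:00-17:00 (invert busy blocks within the working day).
Rosa free: 10:00-13:00, 15:00-18:00.
Sofia free: 10:00-11:00, 16:00-18:00 (invert busy blocks within the working day).
Quinn ∩ Rosa: 10:00-11:00, 15:00-17:00.
Quinn ∩ Rosa ∩ Sofia: 10:00-11:00, 16:00-17:00.
So the common availability across everyone is 10:00-11:00, 16:00-17:00.
The first common window of at least 60 minutes is 10:00-11:00, so the earliest start is 10:00.

10:00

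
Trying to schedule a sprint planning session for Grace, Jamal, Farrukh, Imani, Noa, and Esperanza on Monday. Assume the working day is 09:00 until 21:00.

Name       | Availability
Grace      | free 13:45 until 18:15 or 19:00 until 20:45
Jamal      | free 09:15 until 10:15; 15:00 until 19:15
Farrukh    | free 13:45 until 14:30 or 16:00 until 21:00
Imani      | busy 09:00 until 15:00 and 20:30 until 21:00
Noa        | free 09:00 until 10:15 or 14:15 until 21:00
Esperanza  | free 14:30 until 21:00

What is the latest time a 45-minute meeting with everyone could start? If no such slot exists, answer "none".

17:30

Grace free: 13:45-18:15, 19:00-20:45.
Jamal free: 09:15-10:15, 15:00-19:15.
Farrukh free: 13:45-14:30, 16:00-21:00.
Imani free: 15:00-20:30 (invert busy blocks within the working day).
Noa free: 09:00-10:15, 14:15-21:00.
Esperanza free: 14:30-21:00.
Grace ∩ Jamal: 15:00-18:15, 19:00-19:15.
Grace ∩ Jamal ∩ Farrukh: 16:00-18:15, 19:00-19:15.
Grace ∩ Jamal ∩ Farrukh ∩ Imani: 16:00-18:15, 19:00-19:15.
Grace ∩ Jamal ∩ Farrukh ∩ Imani ∩ Noa: 16:00-18:15, 19:00-19:15.
Grace ∩ Jamal ∩ Farrukh ∩ Imani ∩ Noa ∩ Esperanza: 16:00-18:15, 19:00-19:15.
The last common window of at least 45 minutes is 16:00-18:15; a 45-minute meeting can start as late as 17:30 and still end by 18:15.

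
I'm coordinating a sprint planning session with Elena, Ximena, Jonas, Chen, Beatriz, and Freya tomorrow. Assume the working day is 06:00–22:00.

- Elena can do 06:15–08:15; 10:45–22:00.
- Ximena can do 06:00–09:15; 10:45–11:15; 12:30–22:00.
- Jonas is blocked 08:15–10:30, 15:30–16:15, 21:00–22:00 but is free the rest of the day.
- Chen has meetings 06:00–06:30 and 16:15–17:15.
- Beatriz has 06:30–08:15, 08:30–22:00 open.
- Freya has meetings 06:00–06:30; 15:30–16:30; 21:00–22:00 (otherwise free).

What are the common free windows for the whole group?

06:30-08:15, 10:45-11:15, 12:30-15:30, 17:15-21:00

Elena free: 06:15-08:15, 10:45-22:00.
Ximena free: 06:00-09:15, 10:45-11:15, 12:30-22:00.
Jonas free: 06:00-08:15, 10:30-15:30, 16:15-21:00 (invert busy blocks within the working day).
Chen free: 06:30-16:15, 17:15-22:00 (invert busy blocks within the working day).
Beatriz free: 06:30-08:15, 08:30-22:00.
Freya free: 06:30-15:30, 16:30-21:00 (invert busy blocks within the working day).
Elena ∩ Ximena: 06:15-08:15, 10:45-11:15, 12:30-22:00.
Elena ∩ Ximena ∩ Jonas: 06:15-08:15, 10:45-11:15, 12:30-15:30, 16:15-21:00.
Elena ∩ Ximena ∩ Jonas ∩ Chen: 06:30-08:15, 10:45-11:15, 12:30-15:30, 17:15-21:00.
Elena ∩ Ximena ∩ Jonas ∩ Chen ∩ Beatriz: 06:30-08:15, 10:45-11:15, 12:30-15:30, 17:15-21:00.
Elena ∩ Ximena ∩ Jonas ∩ Chen ∩ Beatriz ∩ Freya: 06:30-08:15, 10:45-11:15, 12:30-15:30, 17:15-21:00.
Those are the intersection windows.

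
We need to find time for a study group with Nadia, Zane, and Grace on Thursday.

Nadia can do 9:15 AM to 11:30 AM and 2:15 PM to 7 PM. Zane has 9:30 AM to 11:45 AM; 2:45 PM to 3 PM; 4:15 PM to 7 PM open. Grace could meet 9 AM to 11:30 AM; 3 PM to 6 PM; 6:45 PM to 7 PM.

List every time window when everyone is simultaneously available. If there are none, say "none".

Nadia ∩ Zane: 09:30-11:30, 14:45-15:00, 16:15-19:00.
Nadia ∩ Zane ∩ Grace: 09:30-11:30, 16:15-18:00, 18:45-19:00.
Those are the intersection windows.

09:30-11:30, 16:15-18:00, 18:45-19:00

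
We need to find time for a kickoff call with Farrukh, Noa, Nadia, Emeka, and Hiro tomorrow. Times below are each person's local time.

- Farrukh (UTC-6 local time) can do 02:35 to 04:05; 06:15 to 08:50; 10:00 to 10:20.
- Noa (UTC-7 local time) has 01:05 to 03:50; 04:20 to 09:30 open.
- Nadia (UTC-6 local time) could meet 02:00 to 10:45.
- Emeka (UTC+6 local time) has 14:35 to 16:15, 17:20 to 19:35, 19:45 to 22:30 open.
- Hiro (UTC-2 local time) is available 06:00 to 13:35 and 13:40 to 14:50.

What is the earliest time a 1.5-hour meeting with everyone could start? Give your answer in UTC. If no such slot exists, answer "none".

08:35

Farrukh in UTC: 08:35-10:05, 12:15-14:50, 16:00-16:20 (add 6h to convert from UTC-6).
Noa in UTC: 08:05-10:50, 11:20-16:30 (add 7h to convert from UTC-7).
Nadia in UTC: 08:00-16:45 (add 6h to convert from UTC-6).
Emeka in UTC: 08:35-10:15, 11:20-13:35, 13:45-16:30 (subtract 6h to convert from UTC+6).
Hiro in UTC: 08:00-15:35, 15:40-16:50 (add 2h to convert from UTC-2).
Farrukh ∩ Noa: 08:35-10:05, 12:15-14:50, 16:00-16:20.
Farrukh ∩ Noa ∩ Nadia: 08:35-10:05, 12:15-14:50, 16:00-16:20.
Farrukh ∩ Noa ∩ Nadia ∩ Emeka: 08:35-10:05, 12:15-13:35, 13:45-14:50, 16:00-16:20.
Farrukh ∩ Noa ∩ Nadia ∩ Emeka ∩ Hiro: 08:35-10:05, 12:15-13:35, 13:45-14:50, 16:00-16:20.
The first common window of at least 90 minutes is 08:35-10:05, so the earliest start is 08:35.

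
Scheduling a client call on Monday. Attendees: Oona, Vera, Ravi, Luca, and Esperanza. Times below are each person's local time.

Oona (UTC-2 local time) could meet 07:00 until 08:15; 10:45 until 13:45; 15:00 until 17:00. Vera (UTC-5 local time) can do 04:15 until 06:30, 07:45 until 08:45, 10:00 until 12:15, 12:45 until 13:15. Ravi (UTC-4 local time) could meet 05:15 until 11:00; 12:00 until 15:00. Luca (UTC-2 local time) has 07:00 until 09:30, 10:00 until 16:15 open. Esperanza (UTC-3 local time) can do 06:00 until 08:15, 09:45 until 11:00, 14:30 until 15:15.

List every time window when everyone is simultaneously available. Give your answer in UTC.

09:15-10:15, 12:45-13:45, 17:45-18:15

Oona in UTC: 09:00-10:15, 12:45-15:45, 17:00-19:00 (add 2h to convert from UTC-2).
Vera in UTC: 09:15-11:30, 12:45-13:45, 15:00-17:15, 17:45-18:15 (add 5h to convert from UTC-5).
Ravi in UTC: 09:15-15:00, 16:00-19:00 (add 4h to convert from UTC-4).
Luca in UTC: 09:00-11:30, 12:00-18:15 (add 2h to convert from UTC-2).
Esperanza in UTC: 09:00-11:15, 12:45-14:00, 17:30-18:15 (add 3h to convert from UTC-3).
Oona ∩ Vera: 09:15-10:15, 12:45-13:45, 15:00-15:45, 17:00-17:15, 17:45-18:15.
Oona ∩ Vera ∩ Ravi: 09:15-10:15, 12:45-13:45, 17:00-17:15, 17:45-18:15.
Oona ∩ Vera ∩ Ravi ∩ Luca: 09:15-10:15, 12:45-13:45, 17:00-17:15, 17:45-18:15.
Oona ∩ Vera ∩ Ravi ∩ Luca ∩ Esperanza: 09:15-10:15, 12:45-13:45, 17:45-18:15.
Those are the intersection windows.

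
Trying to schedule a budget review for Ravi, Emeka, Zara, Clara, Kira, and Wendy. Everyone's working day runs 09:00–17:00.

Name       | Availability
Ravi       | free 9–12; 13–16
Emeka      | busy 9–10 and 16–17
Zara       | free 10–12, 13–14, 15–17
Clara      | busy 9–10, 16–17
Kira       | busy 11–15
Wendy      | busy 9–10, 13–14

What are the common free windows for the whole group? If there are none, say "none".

Ravi free: 09:00-12:00, 13:00-16:00.
Emeka free: 10:00-16:00 (invert busy blocks within the working day).
Zara free: 10:00-12:00, 13:00-14:00, 15:00-17:00.
Clara free: 10:00-16:00 (invert busy blocks within the working day).
Kira free: 09:00-11:00, 15:00-17:00 (invert busy blocks within the working day).
Wendy free: 10:00-13:00, 14:00-17:00 (invert busy blocks within the working day).
Ravi ∩ Emeka: 10:00-12:00, 13:00-16:00.
Ravi ∩ Emeka ∩ Zara: 10:00-12:00, 13:00-14:00, 15:00-16:00.
Ravi ∩ Emeka ∩ Zara ∩ Clara: 10:00-12:00, 13:00-14:00, 15:00-16:00.
Ravi ∩ Emeka ∩ Zara ∩ Clara ∩ Kira: 10:00-11:00, 15:00-16:00.
Ravi ∩ Emeka ∩ Zara ∩ Clara ∩ Kira ∩ Wendy: 10:00-11:00, 15:00-16:00.

10:00-11:00, 15:00-16:00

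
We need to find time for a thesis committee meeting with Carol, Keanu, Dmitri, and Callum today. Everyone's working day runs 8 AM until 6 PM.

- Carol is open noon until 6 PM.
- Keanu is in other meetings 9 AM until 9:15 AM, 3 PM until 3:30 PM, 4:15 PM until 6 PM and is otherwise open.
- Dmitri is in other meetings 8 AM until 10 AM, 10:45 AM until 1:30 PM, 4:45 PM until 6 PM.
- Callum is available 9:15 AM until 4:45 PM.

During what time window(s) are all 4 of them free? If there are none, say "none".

13:30-15:00, 15:30-16:15

Carol free: 12:00-18:00.
Keanu free: 08:00-09:00, 09:15-15:00, 15:30-16:15 (invert busy blocks within the working day).
Dmitri free: 10:00-10:45, 13:30-16:45 (invert busy blocks within the working day).
Callum free: 09:15-16:45.
Carol ∩ Keanu: 12:00-15:00, 15:30-16:15.
Carol ∩ Keanu ∩ Dmitri: 13:30-15:00, 15:30-16:15.
Carol ∩ Keanu ∩ Dmitri ∩ Callum: 13:30-15:00, 15:30-16:15.
Those are the intersection windows.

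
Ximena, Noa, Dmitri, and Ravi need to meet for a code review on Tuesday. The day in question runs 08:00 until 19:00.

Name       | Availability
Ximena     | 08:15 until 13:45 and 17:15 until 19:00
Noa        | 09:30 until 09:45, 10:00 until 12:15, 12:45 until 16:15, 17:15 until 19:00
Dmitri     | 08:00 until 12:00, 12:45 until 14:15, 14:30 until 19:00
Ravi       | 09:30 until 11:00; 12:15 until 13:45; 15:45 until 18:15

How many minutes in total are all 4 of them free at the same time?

Ximena ∩ Noa: 09:30-09:45, 10:00-12:15, 12:45-13:45, 17:15-19:00.
Ximena ∩ Noa ∩ Dmitri: 09:30-09:45, 10:00-12:00, 12:45-13:45, 17:15-19:00.
Ximena ∩ Noa ∩ Dmitri ∩ Ravi: 09:30-09:45, 10:00-11:00, 12:45-13:45, 17:15-18:15.
Those are the intersection windows.
Summing the common windows: 15 + 60 + 60 + 60 = 195 minutes.

195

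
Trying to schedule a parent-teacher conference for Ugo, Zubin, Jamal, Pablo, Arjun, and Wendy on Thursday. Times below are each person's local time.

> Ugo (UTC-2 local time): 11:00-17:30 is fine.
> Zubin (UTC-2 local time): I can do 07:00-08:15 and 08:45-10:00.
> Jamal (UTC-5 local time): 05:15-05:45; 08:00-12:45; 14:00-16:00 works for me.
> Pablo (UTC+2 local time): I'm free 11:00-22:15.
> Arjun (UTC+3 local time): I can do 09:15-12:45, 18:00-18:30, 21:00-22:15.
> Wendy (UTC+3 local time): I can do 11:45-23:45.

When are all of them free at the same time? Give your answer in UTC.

none

Ugo in UTC: 13:00-19:30 (add 2h to convert from UTC-2).
Zubin in UTC: 09:00-10:15, 10:45-12:00 (add 2h to convert from UTC-2).
Jamal in UTC: 10:15-10:45, 13:00-17:45, 19:00-21:00 (add 5h to convert from UTC-5).
Pablo in UTC: 09:00-20:15 (subtract 2h to convert from UTC+2).
Arjun in UTC: 06:15-09:45, 15:00-15:30, 18:00-19:15 (subtract 3h to convert from UTC+3).
Wendy in UTC: 08:45-20:45 (subtract 3h to convert from UTC+3).
Ugo ∩ Zubin: ∅.
Ugo ∩ Zubin ∩ Jamal: ∅.
Ugo ∩ Zubin ∩ Jamal ∩ Pablo: ∅.
Ugo ∩ Zubin ∩ Jamal ∩ Pablo ∩ Arjun: ∅.
Ugo ∩ Zubin ∩ Jamal ∩ Pablo ∩ Arjun ∩ Wendy: ∅.
There is no time when everyone is free.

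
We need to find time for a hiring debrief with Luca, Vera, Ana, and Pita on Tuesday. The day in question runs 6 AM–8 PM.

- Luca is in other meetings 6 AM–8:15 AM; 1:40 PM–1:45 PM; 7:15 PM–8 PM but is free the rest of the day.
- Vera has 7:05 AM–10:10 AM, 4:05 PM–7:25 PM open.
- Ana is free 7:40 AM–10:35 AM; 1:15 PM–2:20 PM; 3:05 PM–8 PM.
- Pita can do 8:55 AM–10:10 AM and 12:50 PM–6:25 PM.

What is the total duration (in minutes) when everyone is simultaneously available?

Luca free: 08:15-13:40, 13:45-19:15 (invert busy blocks within the working day).
Vera free: 07:05-10:10, 16:05-19:25.
Ana free: 07:40-10:35, 13:15-14:20, 15:05-20:00.
Pita free: 08:55-10:10, 12:50-18:25.
Luca ∩ Vera: 08:15-10:10, 16:05-19:15.
Luca ∩ Vera ∩ Ana: 08:15-10:10, 16:05-19:15.
Luca ∩ Vera ∩ Ana ∩ Pita: 08:55-10:10, 16:05-18:25.
Summing the common windows: 75 + 140 = 215 minutes.

215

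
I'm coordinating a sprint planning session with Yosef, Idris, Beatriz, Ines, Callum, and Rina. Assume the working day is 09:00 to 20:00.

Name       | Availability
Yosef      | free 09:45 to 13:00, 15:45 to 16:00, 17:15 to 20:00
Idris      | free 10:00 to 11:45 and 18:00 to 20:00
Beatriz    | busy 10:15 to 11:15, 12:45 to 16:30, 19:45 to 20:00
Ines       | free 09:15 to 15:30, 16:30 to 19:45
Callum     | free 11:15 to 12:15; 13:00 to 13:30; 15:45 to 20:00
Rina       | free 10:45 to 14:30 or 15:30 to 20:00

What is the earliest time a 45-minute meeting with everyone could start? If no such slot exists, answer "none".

Yosef free: 09:45-13:00, 15:45-16:00, 17:15-20:00.
Idris free: 10:00-11:45, 18:00-20:00.
Beatriz free: 09:00-10:15, 11:15-12:45, 16:30-19:45 (invert busy blocks within the working day).
Ines free: 09:15-15:30, 16:30-19:45.
Callum free: 11:15-12:15, 13:00-13:30, 15:45-20:00.
Rina free: 10:45-14:30, 15:30-20:00.
Yosef ∩ Idris: 10:00-11:45, 18:00-20:00.
Yosef ∩ Idris ∩ Beatriz: 10:00-10:15, 11:15-11:45, 18:00-19:45.
Yosef ∩ Idris ∩ Beatriz ∩ Ines: 10:00-10:15, 11:15-11:45, 18:00-19:45.
Yosef ∩ Idris ∩ Beatriz ∩ Ines ∩ Callum: 11:15-11:45, 18:00-19:45.
Yosef ∩ Idris ∩ Beatriz ∩ Ines ∩ Callum ∩ Rina: 11:15-11:45, 18:00-19:45.
The first common window of at least 45 minutes is 18:00-19:45, so the earliest start is 18:00.

18:00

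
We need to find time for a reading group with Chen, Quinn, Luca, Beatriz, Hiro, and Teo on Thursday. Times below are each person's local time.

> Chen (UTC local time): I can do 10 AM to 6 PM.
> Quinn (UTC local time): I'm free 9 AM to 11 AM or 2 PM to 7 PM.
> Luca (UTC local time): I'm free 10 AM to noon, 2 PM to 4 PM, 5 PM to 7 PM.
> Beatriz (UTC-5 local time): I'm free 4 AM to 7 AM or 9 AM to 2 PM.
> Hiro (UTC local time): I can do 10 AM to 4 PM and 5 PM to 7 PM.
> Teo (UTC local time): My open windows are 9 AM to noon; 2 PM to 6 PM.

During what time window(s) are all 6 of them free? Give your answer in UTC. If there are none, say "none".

Chen in UTC: 10:00-18:00.
Quinn in UTC: 09:00-11:00, 14:00-19:00.
Luca in UTC: 10:00-12:00, 14:00-16:00, 17:00-19:00.
Beatriz in UTC: 09:00-12:00, 14:00-19:00 (add 5h to convert from UTC-5).
Hiro in UTC: 10:00-16:00, 17:00-19:00.
Teo in UTC: 09:00-12:00, 14:00-18:00.
Chen ∩ Quinn: 10:00-11:00, 14:00-18:00.
Chen ∩ Quinn ∩ Luca: 10:00-11:00, 14:00-16:00, 17:00-18:00.
Chen ∩ Quinn ∩ Luca ∩ Beatriz: 10:00-11:00, 14:00-16:00, 17:00-18:00.
Chen ∩ Quinn ∩ Luca ∩ Beatriz ∩ Hiro: 10:00-11:00, 14:00-16:00, 17:00-18:00.
Chen ∩ Quinn ∩ Luca ∩ Beatriz ∩ Hiro ∩ Teo: 10:00-11:00, 14:00-16:00, 17:00-18:00.

10:00-11:00, 14:00-16:00, 17:00-18:00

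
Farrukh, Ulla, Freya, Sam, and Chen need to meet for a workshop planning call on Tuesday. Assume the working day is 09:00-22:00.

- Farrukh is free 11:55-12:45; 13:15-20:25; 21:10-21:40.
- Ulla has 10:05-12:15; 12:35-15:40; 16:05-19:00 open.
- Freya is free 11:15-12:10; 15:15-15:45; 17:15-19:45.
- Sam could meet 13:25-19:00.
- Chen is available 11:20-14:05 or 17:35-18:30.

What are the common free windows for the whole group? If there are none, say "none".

17:35-18:30

Farrukh ∩ Ulla: 11:55-12:15, 12:35-12:45, 13:15-15:40, 16:05-19:00.
Farrukh ∩ Ulla ∩ Freya: 11:55-12:10, 15:15-15:40, 17:15-19:00.
Farrukh ∩ Ulla ∩ Freya ∩ Sam: 15:15-15:40, 17:15-19:00.
Farrukh ∩ Ulla ∩ Freya ∩ Sam ∩ Chen: 17:35-18:30.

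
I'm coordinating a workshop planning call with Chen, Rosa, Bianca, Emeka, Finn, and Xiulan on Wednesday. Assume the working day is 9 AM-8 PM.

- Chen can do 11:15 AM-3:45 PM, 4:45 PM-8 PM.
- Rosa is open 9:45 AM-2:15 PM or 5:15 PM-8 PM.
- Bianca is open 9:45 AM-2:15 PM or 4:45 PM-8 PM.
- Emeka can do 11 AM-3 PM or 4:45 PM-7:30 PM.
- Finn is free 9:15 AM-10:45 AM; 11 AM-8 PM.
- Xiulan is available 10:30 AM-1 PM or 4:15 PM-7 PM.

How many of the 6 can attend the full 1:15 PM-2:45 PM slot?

3

Chen, Emeka, and Finn can make the full 13:15-14:45 slot — that's 3.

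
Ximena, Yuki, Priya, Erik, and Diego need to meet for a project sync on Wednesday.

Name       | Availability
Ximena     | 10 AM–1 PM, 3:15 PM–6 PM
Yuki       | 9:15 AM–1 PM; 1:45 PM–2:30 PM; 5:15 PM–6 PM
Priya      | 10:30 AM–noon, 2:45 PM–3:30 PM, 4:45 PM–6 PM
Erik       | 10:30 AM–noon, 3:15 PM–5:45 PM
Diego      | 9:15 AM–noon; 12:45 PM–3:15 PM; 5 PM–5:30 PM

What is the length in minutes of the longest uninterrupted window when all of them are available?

90

Ximena ∩ Yuki: 10:00-13:00, 17:15-18:00.
Ximena ∩ Yuki ∩ Priya: 10:30-12:00, 17:15-18:00.
Ximena ∩ Yuki ∩ Priya ∩ Erik: 10:30-12:00, 17:15-17:45.
Ximena ∩ Yuki ∩ Priya ∩ Erik ∩ Diego: 10:30-12:00, 17:15-17:30.
The longest is 10:30-12:00 at 90 minutes.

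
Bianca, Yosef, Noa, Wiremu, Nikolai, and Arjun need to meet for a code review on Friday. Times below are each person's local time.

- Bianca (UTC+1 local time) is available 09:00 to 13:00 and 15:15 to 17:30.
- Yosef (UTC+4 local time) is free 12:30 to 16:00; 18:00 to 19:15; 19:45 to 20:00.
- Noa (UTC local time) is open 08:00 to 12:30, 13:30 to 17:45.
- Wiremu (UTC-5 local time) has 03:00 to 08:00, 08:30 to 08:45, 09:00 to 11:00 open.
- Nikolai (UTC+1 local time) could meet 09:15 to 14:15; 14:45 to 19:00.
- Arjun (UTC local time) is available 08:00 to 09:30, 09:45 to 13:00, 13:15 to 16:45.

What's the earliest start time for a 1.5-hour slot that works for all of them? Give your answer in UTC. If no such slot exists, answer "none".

09:45

Bianca in UTC: 08:00-12:00, 14:15-16:30 (subtract 1h to convert from UTC+1).
Yosef in UTC: 08:30-12:00, 14:00-15:15, 15:45-16:00 (subtract 4h to convert from UTC+4).
Noa in UTC: 08:00-12:30, 13:30-17:45.
Wiremu in UTC: 08:00-13:00, 13:30-13:45, 14:00-16:00 (add 5h to convert from UTC-5).
Nikolai in UTC: 08:15-13:15, 13:45-18:00 (subtract 1h to convert from UTC+1).
Arjun in UTC: 08:00-09:30, 09:45-13:00, 13:15-16:45.
Bianca ∩ Yosef: 08:30-12:00, 14:15-15:15, 15:45-16:00.
Bianca ∩ Yosef ∩ Noa: 08:30-12:00, 14:15-15:15, 15:45-16:00.
Bianca ∩ Yosef ∩ Noa ∩ Wiremu: 08:30-12:00, 14:15-15:15, 15:45-16:00.
Bianca ∩ Yosef ∩ Noa ∩ Wiremu ∩ Nikolai: 08:30-12:00, 14:15-15:15, 15:45-16:00.
Bianca ∩ Yosef ∩ Noa ∩ Wiremu ∩ Nikolai ∩ Arjun: 08:30-09:30, 09:45-12:00, 14:15-15:15, 15:45-16:00.
The first common window of at least 90 minutes is 09:45-12:00, so the earliest start is 09:45.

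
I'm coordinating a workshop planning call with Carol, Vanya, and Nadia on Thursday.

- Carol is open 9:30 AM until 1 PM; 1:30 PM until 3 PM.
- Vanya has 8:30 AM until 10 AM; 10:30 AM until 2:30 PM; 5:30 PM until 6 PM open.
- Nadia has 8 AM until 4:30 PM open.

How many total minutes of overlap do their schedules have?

Carol ∩ Vanya: 09:30-10:00, 10:30-13:00, 13:30-14:30.
Carol ∩ Vanya ∩ Nadia: 09:30-10:00, 10:30-13:00, 13:30-14:30.
Summing the common windows: 30 + 150 + 60 = 240 minutes.

240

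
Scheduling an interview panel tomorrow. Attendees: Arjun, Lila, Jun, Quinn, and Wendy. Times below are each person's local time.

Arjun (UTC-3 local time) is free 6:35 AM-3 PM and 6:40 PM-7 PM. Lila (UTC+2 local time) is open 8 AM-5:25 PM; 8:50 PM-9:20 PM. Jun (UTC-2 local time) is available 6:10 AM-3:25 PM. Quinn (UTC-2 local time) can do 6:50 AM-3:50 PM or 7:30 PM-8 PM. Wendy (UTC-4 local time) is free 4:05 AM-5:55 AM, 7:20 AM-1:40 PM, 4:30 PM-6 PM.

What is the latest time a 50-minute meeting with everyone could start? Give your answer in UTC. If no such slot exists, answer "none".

Arjun in UTC: 09:35-18:00, 21:40-22:00 (add 3h to convert from UTC-3).
Lila in UTC: 06:00-15:25, 18:50-19:20 (subtract 2h to convert from UTC+2).
Jun in UTC: 08:10-17:25 (add 2h to convert from UTC-2).
Quinn in UTC: 08:50-17:50, 21:30-22:00 (add 2h to convert from UTC-2).
Wendy in UTC: 08:05-09:55, 11:20-17:40, 20:30-22:00 (add 4h to convert from UTC-4).
Arjun ∩ Lila: 09:35-15:25.
Arjun ∩ Lila ∩ Jun: 09:35-15:25.
Arjun ∩ Lila ∩ Jun ∩ Quinn: 09:35-15:25.
Arjun ∩ Lila ∩ Jun ∩ Quinn ∩ Wendy: 09:35-09:55, 11:20-15:25.
Those are the intersection windows.
The last common window of at least 50 minutes is 11:20-15:25; a 50-minute meeting can start as late as 14:35 and still end by 15:25.

14:35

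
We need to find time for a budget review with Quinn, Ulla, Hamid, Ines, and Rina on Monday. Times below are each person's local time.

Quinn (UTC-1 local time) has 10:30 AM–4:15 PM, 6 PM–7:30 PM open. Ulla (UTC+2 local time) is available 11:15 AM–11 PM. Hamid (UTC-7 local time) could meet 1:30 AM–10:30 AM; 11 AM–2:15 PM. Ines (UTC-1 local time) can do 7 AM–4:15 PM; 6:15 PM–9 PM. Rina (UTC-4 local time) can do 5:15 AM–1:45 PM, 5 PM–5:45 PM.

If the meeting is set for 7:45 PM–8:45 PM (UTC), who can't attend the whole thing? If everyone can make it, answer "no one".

Quinn, Rina

Quinn in UTC: 11:30-17:15, 19:00-20:30 (add 1h to convert from UTC-1).
Ulla in UTC: 09:15-21:00 (subtract 2h to convert from UTC+2).
Hamid in UTC: 08:30-17:30, 18:00-21:15 (add 7h to convert from UTC-7).
Ines in UTC: 08:00-17:15, 19:15-22:00 (add 1h to convert from UTC-1).
Rina in UTC: 09:15-17:45, 21:00-21:45 (add 4h to convert from UTC-4).
Quinn: not fully free for 19:45-20:45. Ulla: free for 19:45-20:45. Hamid: free for 19:45-20:45. Ines: free for 19:45-20:45. Rina: not fully free for 19:45-20:45.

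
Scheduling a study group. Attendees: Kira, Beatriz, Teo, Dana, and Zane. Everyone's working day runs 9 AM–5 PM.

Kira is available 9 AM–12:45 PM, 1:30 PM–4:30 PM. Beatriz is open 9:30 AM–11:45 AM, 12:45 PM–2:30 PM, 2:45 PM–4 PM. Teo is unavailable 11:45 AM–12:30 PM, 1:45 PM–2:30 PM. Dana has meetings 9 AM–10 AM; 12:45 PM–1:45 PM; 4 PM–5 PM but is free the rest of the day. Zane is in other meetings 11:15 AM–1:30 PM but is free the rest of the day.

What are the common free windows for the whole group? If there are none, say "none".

Kira free: 09:00-12:45, 13:30-16:30.
Beatriz free: 09:30-11:45, 12:45-14:30, 14:45-16:00.
Teo free: 09:00-11:45, 12:30-13:45, 14:30-17:00 (invert busy blocks within the working day).
Dana free: 10:00-12:45, 13:45-16:00 (invert busy blocks within the working day).
Zane free: 09:00-11:15, 13:30-17:00 (invert busy blocks within the working day).
Kira ∩ Beatriz: 09:30-11:45, 13:30-14:30, 14:45-16:00.
Kira ∩ Beatriz ∩ Teo: 09:30-11:45, 13:30-13:45, 14:45-16:00.
Kira ∩ Beatriz ∩ Teo ∩ Dana: 10:00-11:45, 14:45-16:00.
Kira ∩ Beatriz ∩ Teo ∩ Dana ∩ Zane: 10:00-11:15, 14:45-16:00.
So the common availability across everyone is 10:00-11:15, 14:45-16:00.

10:00-11:15, 14:45-16:00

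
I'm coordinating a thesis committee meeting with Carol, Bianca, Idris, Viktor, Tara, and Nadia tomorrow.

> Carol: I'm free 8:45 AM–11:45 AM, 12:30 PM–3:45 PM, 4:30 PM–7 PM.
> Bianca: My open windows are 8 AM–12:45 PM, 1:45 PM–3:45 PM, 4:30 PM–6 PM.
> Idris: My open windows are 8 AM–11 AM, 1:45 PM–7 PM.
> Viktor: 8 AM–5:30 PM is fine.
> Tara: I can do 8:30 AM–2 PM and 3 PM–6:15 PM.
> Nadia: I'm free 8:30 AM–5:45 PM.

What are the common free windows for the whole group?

Carol ∩ Bianca: 08:45-11:45, 12:30-12:45, 13:45-15:45, 16:30-18:00.
Carol ∩ Bianca ∩ Idris: 08:45-11:00, 13:45-15:45, 16:30-18:00.
Carol ∩ Bianca ∩ Idris ∩ Viktor: 08:45-11:00, 13:45-15:45, 16:30-17:30.
Carol ∩ Bianca ∩ Idris ∩ Viktor ∩ Tara: 08:45-11:00, 13:45-14:00, 15:00-15:45, 16:30-17:30.
Carol ∩ Bianca ∩ Idris ∩ Viktor ∩ Tara ∩ Nadia: 08:45-11:00, 13:45-14:00, 15:00-15:45, 16:30-17:30.

08:45-11:00, 13:45-14:00, 15:00-15:45, 16:30-17:30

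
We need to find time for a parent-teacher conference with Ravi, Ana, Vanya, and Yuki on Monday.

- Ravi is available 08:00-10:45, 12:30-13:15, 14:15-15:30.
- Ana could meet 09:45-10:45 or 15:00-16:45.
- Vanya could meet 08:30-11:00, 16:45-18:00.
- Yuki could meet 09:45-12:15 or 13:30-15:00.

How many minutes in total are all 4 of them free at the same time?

60

Ravi ∩ Ana: 09:45-10:45, 15:00-15:30.
Ravi ∩ Ana ∩ Vanya: 09:45-10:45.
Ravi ∩ Ana ∩ Vanya ∩ Yuki: 09:45-10:45.
So the common availability across everyone is 09:45-10:45.
That's a single block of 60 minutes.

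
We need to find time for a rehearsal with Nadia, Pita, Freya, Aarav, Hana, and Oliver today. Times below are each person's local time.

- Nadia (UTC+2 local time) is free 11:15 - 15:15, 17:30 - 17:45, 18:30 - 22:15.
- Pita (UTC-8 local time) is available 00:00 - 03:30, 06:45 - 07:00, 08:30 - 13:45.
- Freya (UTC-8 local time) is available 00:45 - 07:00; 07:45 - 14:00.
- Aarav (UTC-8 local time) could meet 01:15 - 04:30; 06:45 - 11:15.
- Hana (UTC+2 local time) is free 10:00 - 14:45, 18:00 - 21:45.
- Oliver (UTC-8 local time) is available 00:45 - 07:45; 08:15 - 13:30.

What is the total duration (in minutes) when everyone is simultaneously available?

300

Nadia in UTC: 09:15-13:15, 15:30-15:45, 16:30-20:15 (subtract 2h to convert from UTC+2).
Pita in UTC: 08:00-11:30, 14:45-15:00, 16:30-21:45 (add 8h to convert from UTC-8).
Freya in UTC: 08:45-15:00, 15:45-22:00 (add 8h to convert from UTC-8).
Aarav in UTC: 09:15-12:30, 14:45-19:15 (add 8h to convert from UTC-8).
Hana in UTC: 08:00-12:45, 16:00-19:45 (subtract 2h to convert from UTC+2).
Oliver in UTC: 08:45-15:45, 16:15-21:30 (add 8h to convert from UTC-8).
Nadia ∩ Pita: 09:15-11:30, 16:30-20:15.
Nadia ∩ Pita ∩ Freya: 09:15-11:30, 16:30-20:15.
Nadia ∩ Pita ∩ Freya ∩ Aarav: 09:15-11:30, 16:30-19:15.
Nadia ∩ Pita ∩ Freya ∩ Aarav ∩ Hana: 09:15-11:30, 16:30-19:15.
Nadia ∩ Pita ∩ Freya ∩ Aarav ∩ Hana ∩ Oliver: 09:15-11:30, 16:30-19:15.
Summing the common windows: 135 + 165 = 300 minutes.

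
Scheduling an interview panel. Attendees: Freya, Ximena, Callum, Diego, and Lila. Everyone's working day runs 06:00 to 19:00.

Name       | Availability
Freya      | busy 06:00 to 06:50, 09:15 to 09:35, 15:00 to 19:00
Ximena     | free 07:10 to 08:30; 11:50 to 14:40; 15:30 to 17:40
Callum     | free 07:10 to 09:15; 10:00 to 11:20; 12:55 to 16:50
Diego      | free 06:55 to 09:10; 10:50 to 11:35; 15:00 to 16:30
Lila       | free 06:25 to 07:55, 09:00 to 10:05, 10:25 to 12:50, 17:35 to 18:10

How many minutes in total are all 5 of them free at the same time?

Freya free: 06:50-09:15, 09:35-15:00 (invert busy blocks within the working day).
Ximena free: 07:10-08:30, 11:50-14:40, 15:30-17:40.
Callum free: 07:10-09:15, 10:00-11:20, 12:55-16:50.
Diego free: 06:55-09:10, 10:50-11:35, 15:00-16:30.
Lila free: 06:25-07:55, 09:00-10:05, 10:25-12:50, 17:35-18:10.
Freya ∩ Ximena: 07:10-08:30, 11:50-14:40.
Freya ∩ Ximena ∩ Callum: 07:10-08:30, 12:55-14:40.
Freya ∩ Ximena ∩ Callum ∩ Diego: 07:10-08:30.
Freya ∩ Ximena ∩ Callum ∩ Diego ∩ Lila: 07:10-07:55.
That's a single block of 45 minutes.

45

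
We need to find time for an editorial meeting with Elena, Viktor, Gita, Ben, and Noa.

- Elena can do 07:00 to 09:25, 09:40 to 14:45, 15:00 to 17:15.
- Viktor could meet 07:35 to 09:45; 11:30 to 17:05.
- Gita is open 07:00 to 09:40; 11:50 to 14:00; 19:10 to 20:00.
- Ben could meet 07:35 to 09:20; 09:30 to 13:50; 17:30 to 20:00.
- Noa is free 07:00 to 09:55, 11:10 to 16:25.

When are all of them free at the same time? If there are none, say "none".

Elena ∩ Viktor: 07:35-09:25, 09:40-09:45, 11:30-14:45, 15:00-17:05.
Elena ∩ Viktor ∩ Gita: 07:35-09:25, 11:50-14:00.
Elena ∩ Viktor ∩ Gita ∩ Ben: 07:35-09:20, 11:50-13:50.
Elena ∩ Viktor ∩ Gita ∩ Ben ∩ Noa: 07:35-09:20, 11:50-13:50.

07:35-09:20, 11:50-13:50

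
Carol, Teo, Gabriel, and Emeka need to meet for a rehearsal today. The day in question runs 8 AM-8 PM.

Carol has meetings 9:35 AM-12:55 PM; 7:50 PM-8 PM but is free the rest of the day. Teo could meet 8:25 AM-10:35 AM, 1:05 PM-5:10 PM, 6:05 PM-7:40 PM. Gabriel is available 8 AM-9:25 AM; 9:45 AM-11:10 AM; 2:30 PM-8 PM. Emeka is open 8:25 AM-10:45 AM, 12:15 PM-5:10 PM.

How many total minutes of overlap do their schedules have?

Carol free: 08:00-09:35, 12:55-19:50 (invert busy blocks within the working day).
Teo free: 08:25-10:35, 13:05-17:10, 18:05-19:40.
Gabriel free: 08:00-09:25, 09:45-11:10, 14:30-20:00.
Emeka free: 08:25-10:45, 12:15-17:10.
Carol ∩ Teo: 08:25-09:35, 13:05-17:10, 18:05-19:40.
Carol ∩ Teo ∩ Gabriel: 08:25-09:25, 14:30-17:10, 18:05-19:40.
Carol ∩ Teo ∩ Gabriel ∩ Emeka: 08:25-09:25, 14:30-17:10.
So the common availability across everyone is 08:25-09:25, 14:30-17:10.
Summing the common windows: 60 + 160 = 220 minutes.

220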